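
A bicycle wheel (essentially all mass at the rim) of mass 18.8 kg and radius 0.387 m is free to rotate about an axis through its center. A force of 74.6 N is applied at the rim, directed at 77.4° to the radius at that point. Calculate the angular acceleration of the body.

I = MR² = (18.8)(0.387)² = 2.816 kg·m².
Only the tangential component produces torque: τ = F R sinθ = (74.6)(0.387) sin 77.4° = 28.17 N·m.
From τ = Iα: α = 28.17/2.816 = 10.01 rad/s².

α ≈ 10.0 rad/s²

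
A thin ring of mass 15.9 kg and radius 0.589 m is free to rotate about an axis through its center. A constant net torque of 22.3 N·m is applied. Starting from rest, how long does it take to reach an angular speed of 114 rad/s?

I = MR² = (15.9)(0.589)² = 5.516 kg·m².
α = τ/I = 22.3/5.516 = 4.043 rad/s².
ω = αt ⇒ t = ω/α = 114/4.043 = 28.20 s.

t ≈ 28.2 s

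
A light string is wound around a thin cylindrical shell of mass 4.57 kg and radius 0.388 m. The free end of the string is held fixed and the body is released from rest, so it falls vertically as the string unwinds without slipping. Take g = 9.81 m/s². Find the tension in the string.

Translation: Mg − T = Ma. Rotation about the center: TR = Iα with I = MR².
With a = αR: T = (I/R²)a = M a, so Mg = (1 + 1.000)Ma.
a = g/(1 + 1.000) = 9.81/2.000 = 4.905 m/s².
T = 1.000·M·a = (1.000)(4.57)(4.905) = 22.42 N.

T ≈ 22.4 N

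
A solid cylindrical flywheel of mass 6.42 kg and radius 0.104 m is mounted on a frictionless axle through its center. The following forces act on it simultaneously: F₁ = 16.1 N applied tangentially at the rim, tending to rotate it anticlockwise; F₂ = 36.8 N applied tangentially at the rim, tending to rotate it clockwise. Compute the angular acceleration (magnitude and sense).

I = ½MR² = (1/2)(6.42)(0.104)² = 0.03472 kg·m².
Taking anticlockwise as positive: τ₁ = +(16.1)(0.104) = +1.674 N·m; τ₂ = −(36.8)(0.104) = −3.827 N·m.
Net torque τ = -2.153 N·m.
α = τ/I = -2.153/0.03472 = -62.01 rad/s².

α ≈ 62.0 rad/s², clockwise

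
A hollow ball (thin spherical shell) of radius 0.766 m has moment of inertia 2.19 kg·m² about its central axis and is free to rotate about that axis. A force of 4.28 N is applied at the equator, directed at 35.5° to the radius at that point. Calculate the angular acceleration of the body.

Only the tangential component produces torque: τ = F R sinθ = (4.28)(0.766) sin 35.5° = 1.904 N·m.
Newton's second law for rotation, τ = Iα, gives α = τ/I = 1.904/2.190 = 0.8693 rad/s².

α ≈ 0.869 rad/s²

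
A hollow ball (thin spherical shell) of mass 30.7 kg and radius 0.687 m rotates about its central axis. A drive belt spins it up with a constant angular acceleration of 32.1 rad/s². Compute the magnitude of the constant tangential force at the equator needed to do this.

I = (2/3)MR² = (2/3)(30.7)(0.687)² = 9.660 kg·m².
The required torque is τ = Iα = (9.660)(32.10) = 310.1 N·m.
A tangential force at the equator gives τ = FR, so F = τ/R = 310.1/0.687 = 451.3 N.

F ≈ 451 N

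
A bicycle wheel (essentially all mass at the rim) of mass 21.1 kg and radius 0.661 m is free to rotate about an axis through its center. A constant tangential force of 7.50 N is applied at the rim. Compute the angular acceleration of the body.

α ≈ 0.538 rad/s²

I = MR² = (21.1)(0.661)² = 9.219 kg·m².
τ = F R = (7.50)(0.661) = 4.958 N·m.
From τ = Iα: α = 4.958/9.219 = 0.5377 rad/s².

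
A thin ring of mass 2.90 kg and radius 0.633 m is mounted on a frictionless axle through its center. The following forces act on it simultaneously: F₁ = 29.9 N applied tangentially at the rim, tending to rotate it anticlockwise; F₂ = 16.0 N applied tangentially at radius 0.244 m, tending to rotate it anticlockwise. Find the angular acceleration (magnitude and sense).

I = MR² = (2.90)(0.633)² = 1.162 kg·m².
Taking anticlockwise as positive: τ₁ = +(29.9)(0.633) = +18.93 N·m; τ₂ = +(16.0)(0.244) = +3.904 N·m.
Net torque τ = 22.83 N·m.
α = τ/I = 22.83/1.162 = 19.65 rad/s².

α ≈ 19.6 rad/s², anticlockwise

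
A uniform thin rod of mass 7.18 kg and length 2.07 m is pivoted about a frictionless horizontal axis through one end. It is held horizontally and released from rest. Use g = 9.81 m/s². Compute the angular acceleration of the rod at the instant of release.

α ≈ 7.11 rad/s²

About the pivot, I = (1/3)ML² = (1/3)(7.18)(2.07)² = 10.26 kg·m².
The weight acts at the center, a distance L/2 = 1.035 m from the pivot; τ = Mg(L/2) = 72.90 N·m.
α = τ/I = 72.90/10.26 = 7.109 rad/s².
(Equivalently α = (3g/(2L)) = 7.109 rad/s².)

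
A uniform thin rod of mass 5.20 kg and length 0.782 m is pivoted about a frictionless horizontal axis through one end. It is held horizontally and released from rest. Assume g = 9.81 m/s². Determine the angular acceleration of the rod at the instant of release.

About the pivot, I = (1/3)ML² = (1/3)(5.20)(0.782)² = 1.060 kg·m².
The weight acts at the center, a distance L/2 = 0.3910 m from the pivot; τ = Mg(L/2) = 19.95 N·m.
α = τ/I = 19.95/1.060 = 18.82 rad/s².
(Equivalently α = (3g/(2L)) = 18.82 rad/s².)

α ≈ 18.8 rad/s²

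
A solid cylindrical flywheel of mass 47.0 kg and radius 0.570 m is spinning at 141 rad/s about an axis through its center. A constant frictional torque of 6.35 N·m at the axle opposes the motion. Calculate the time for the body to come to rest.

t ≈ 170 s

I = ½MR² = (1/2)(47.0)(0.570)² = 7.635 kg·m².
The net torque has magnitude 6.35 N·m, opposing ω.
|α| = τ/I = 6.350/7.635 = 0.8317 rad/s² (deceleration).
0 = ω₀ − |α|t ⇒ t = ω₀/|α| = 141/0.8317 = 169.5 s.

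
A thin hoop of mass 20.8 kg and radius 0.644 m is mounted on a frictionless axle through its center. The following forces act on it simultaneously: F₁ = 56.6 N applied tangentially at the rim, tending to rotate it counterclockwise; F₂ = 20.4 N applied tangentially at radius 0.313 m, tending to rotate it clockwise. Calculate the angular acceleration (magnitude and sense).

α ≈ 3.49 rad/s², counterclockwise

I = MR² = (20.8)(0.644)² = 8.627 kg·m².
Taking counterclockwise as positive: τ₁ = +(56.6)(0.644) = +36.45 N·m; τ₂ = −(20.4)(0.313) = −6.385 N·m.
Net torque τ = 30.07 N·m.
α = τ/I = 30.07/8.627 = 3.485 rad/s².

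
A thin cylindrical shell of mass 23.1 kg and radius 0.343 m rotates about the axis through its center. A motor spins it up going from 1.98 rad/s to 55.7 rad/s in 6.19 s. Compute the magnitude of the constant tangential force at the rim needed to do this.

F ≈ 68.8 N

I = MR² = (23.1)(0.343)² = 2.718 kg·m².
α = Δω/Δt = (55.7 − 1.98)/6.19 = 8.679 rad/s².
The required torque is τ = Iα = (2.718)(8.679) = 23.59 N·m.
A tangential force at the rim gives τ = FR, so F = τ/R = 23.59/0.343 = 68.76 N.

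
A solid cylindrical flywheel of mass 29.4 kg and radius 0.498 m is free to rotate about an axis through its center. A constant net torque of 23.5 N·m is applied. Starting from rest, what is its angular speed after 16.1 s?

I = ½MR² = (1/2)(29.4)(0.498)² = 3.646 kg·m².
α = τ/I = 23.5/3.646 = 6.446 rad/s².
ω = ω₀ + αt = 0 + (6.446)(16.1) = 103.8 rad/s.

ω ≈ 104 rad/s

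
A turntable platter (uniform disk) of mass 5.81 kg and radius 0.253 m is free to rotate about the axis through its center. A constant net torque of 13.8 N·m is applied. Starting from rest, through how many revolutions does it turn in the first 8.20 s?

I = ½MR² = (1/2)(5.81)(0.253)² = 0.1859 kg·m².
α = τ/I = 13.8/0.1859 = 74.22 rad/s².
θ = ½αt² = ½(74.22)(8.20)² = 2495 rad.
Revolutions = θ/(2π) = 397.1.

≈ 397 revolutions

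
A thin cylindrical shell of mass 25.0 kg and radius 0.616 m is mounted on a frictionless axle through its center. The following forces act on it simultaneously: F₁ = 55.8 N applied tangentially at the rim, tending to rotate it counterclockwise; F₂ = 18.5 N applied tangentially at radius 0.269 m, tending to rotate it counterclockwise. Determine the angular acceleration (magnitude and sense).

I = MR² = (25.0)(0.616)² = 9.486 kg·m².
Taking counterclockwise as positive: τ₁ = +(55.8)(0.616) = +34.37 N·m; τ₂ = +(18.5)(0.269) = +4.977 N·m.
Net torque τ = 39.35 N·m.
α = τ/I = 39.35/9.486 = 4.148 rad/s².

α ≈ 4.15 rad/s², counterclockwise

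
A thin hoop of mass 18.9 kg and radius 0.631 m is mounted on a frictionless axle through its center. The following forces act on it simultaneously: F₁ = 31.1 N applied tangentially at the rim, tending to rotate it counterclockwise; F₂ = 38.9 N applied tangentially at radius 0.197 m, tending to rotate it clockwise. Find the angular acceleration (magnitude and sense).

I = MR² = (18.9)(0.631)² = 7.525 kg·m².
Taking counterclockwise as positive: τ₁ = +(31.1)(0.631) = +19.62 N·m; τ₂ = −(38.9)(0.197) = −7.663 N·m.
Net torque τ = 11.96 N·m.
α = τ/I = 11.96/7.525 = 1.589 rad/s².

α ≈ 1.59 rad/s², counterclockwise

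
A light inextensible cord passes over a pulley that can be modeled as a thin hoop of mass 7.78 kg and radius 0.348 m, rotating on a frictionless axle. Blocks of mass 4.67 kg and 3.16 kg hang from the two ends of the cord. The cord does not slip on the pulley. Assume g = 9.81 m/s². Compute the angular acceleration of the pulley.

α ≈ 2.73 rad/s²

I = MR² = (7.78)(0.348)² = 0.9422 kg·m².
Heavier block: m₁g − T₁ = m₁a. Lighter block: T₂ − m₂g = m₂a.
Pulley: (T₁ − T₂)R = Iα = I(a/R), so T₁ − T₂ = (I/R²)a = 1·M_p a = 7.780·a.
Adding the three: (m₁ − m₂)g = (m₁ + m₂ + 7.780)a, so a = (4.67 − 3.16)(9.81)/(4.67 + 3.16 + 7.780) = 0.9489 m/s².
α = a/R = 0.9489/0.348 = 2.727 rad/s².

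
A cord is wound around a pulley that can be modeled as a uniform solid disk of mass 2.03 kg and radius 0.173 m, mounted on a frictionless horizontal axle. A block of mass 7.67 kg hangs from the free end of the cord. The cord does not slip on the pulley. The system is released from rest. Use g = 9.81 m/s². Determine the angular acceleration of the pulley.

α ≈ 50.1 rad/s²

I = ½MR² = (1/2)(2.03)(0.173)² = 0.03038 kg·m².
Block: mg − T = ma. Pulley: TR = Iα. No-slip: a = αR, so T = (I/R²)a = 1.015·a.
Then mg = (m + 1.015)a, so a = (7.67)(9.81)/(7.67 + 1.015) = 8.664 m/s².
α = a/R = 8.664/0.173 = 50.08 rad/s².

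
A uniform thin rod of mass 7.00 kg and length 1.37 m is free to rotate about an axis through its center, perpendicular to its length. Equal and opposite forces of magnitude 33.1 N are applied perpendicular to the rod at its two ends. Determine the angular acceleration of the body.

I = (1/12)ML² = (1/12)(7.00)(1.37)² = 1.095 kg·m².
The couple gives τ = F·(L/2) + F·(L/2) = F L = (33.1)(1.37) = 45.35 N·m.
From τ = Iα: α = 45.35/1.095 = 41.42 rad/s².

α ≈ 41.4 rad/s²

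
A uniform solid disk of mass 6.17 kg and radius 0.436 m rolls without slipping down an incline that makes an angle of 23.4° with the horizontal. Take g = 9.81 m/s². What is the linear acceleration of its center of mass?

a ≈ 2.60 m/s²

Translation along the incline: Mg sinθ − f = Ma.
Rotation about the center: fR = Iα with I = ½MR². No-slip gives a = αR, so f = (I/R²)a = (1/2)M a.
Substituting: Mg sinθ = (1 + 0.5000)Ma, so a = g sinθ/(1 + 0.5000) = (9.81) sin 23.4° / 1.500 = 2.597 m/s².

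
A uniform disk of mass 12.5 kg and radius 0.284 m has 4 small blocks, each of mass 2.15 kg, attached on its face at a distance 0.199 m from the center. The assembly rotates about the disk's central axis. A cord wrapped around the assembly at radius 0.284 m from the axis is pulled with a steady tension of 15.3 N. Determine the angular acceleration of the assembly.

I_disk = ½MR² = ½(12.5)(0.284)² = 0.5041 kg·m².
I_blocks = 4·m·r² = 4(2.15)(0.199)² = 0.3406 kg·m².
Total I = 0.8447 kg·m².
τ = F r = (15.3)(0.284) = 4.345 N·m.
α = τ/I = 4.345/0.8447 = 5.144 rad/s².

α ≈ 5.14 rad/s²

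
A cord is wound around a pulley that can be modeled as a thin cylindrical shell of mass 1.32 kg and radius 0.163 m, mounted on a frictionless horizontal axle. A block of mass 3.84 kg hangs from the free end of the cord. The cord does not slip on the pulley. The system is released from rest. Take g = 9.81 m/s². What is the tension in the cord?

T ≈ 9.64 N

I = MR² = (1.32)(0.163)² = 0.03507 kg·m².
Block: mg − T = ma. Pulley: TR = Iα. No-slip: a = αR, so T = (I/R²)a = 1.320·a.
Then mg = (m + 1.320)a, so a = (3.84)(9.81)/(3.84 + 1.320) = 7.300 m/s².
T = 1.320·a = 9.637 N.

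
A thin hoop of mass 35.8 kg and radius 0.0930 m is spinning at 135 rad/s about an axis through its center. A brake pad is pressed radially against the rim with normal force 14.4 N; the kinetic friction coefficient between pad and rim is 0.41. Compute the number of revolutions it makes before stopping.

I = MR² = (35.8)(0.0930)² = 0.3096 kg·m².
Friction force f = μN = (0.41)(14.4) = 5.904 N at the rim; torque magnitude τ = fR = 0.5491 N·m, opposing ω.
|α| = τ/I = 0.5491/0.3096 = 1.773 rad/s² (deceleration).
ω² = ω₀² − 2|α|θ with ω = 0 ⇒ θ = ω₀²/(2|α|) = 5139 rad = 817.9 rev.

≈ 818 revolutions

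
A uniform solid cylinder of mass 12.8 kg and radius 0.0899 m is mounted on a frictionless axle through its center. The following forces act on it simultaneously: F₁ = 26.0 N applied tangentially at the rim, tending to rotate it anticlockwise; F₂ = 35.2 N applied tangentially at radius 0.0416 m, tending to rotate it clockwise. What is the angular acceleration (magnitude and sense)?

I = ½MR² = (1/2)(12.8)(0.0899)² = 0.05172 kg·m².
Taking anticlockwise as positive: τ₁ = +(26.0)(0.0899) = +2.337 N·m; τ₂ = −(35.2)(0.0416) = −1.464 N·m.
Net torque τ = 0.8731 N·m.
α = τ/I = 0.8731/0.05172 = 16.88 rad/s².

α ≈ 16.9 rad/s², anticlockwise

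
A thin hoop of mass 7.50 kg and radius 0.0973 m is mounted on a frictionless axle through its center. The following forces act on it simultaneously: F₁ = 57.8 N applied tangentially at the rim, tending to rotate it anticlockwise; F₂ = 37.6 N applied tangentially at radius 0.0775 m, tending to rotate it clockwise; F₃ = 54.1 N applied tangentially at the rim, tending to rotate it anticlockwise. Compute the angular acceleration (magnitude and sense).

α ≈ 112 rad/s², anticlockwise

I = MR² = (7.50)(0.0973)² = 0.07100 kg·m².
Taking anticlockwise as positive: τ₁ = +(57.8)(0.0973) = +5.624 N·m; τ₂ = −(37.6)(0.0775) = −2.914 N·m; τ₃ = +(54.1)(0.0973) = +5.264 N·m.
Net torque τ = 7.974 N·m.
α = τ/I = 7.974/0.07100 = 112.3 rad/s².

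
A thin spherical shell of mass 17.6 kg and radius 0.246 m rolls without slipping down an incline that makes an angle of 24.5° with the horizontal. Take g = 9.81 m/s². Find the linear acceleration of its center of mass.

Translation along the incline: Mg sinθ − f = Ma.
Rotation about the center: fR = Iα with I = (2/3)MR². No-slip gives a = αR, so f = (I/R²)a = (2/3)M a.
Substituting: Mg sinθ = (1 + 0.6667)Ma, so a = g sinθ/(1 + 0.6667) = (9.81) sin 24.5° / 1.667 = 2.441 m/s².

a ≈ 2.44 m/s²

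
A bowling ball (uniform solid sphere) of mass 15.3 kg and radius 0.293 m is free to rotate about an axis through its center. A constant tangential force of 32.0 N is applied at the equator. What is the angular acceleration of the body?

I = (2/5)MR² = (2/5)(15.3)(0.293)² = 0.5254 kg·m².
τ = F R = (32.0)(0.293) = 9.376 N·m.
From τ = Iα: α = 9.376/0.5254 = 17.85 rad/s².

α ≈ 17.8 rad/s²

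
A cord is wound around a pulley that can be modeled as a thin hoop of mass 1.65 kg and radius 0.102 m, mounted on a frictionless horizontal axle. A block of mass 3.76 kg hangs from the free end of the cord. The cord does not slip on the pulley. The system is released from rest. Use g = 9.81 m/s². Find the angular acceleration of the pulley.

α ≈ 66.8 rad/s²

I = MR² = (1.65)(0.102)² = 0.01717 kg·m².
Block: mg − T = ma. Pulley: TR = Iα. No-slip: a = αR, so T = (I/R²)a = 1.650·a.
Then mg = (m + 1.650)a, so a = (3.76)(9.81)/(3.76 + 1.650) = 6.818 m/s².
α = a/R = 6.818/0.102 = 66.84 rad/s².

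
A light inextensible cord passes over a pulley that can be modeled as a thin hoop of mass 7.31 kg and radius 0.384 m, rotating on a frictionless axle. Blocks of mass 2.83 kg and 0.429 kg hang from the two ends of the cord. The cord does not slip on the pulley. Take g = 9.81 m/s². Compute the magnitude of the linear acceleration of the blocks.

I = MR² = (7.31)(0.384)² = 1.078 kg·m².
Heavier block: m₁g − T₁ = m₁a. Lighter block: T₂ − m₂g = m₂a.
Pulley: (T₁ − T₂)R = Iα = I(a/R), so T₁ − T₂ = (I/R²)a = 1·M_p a = 7.310·a.
Adding the three: (m₁ − m₂)g = (m₁ + m₂ + 7.310)a, so a = (2.83 − 0.429)(9.81)/(2.83 + 0.429 + 7.310) = 2.229 m/s².

a ≈ 2.23 m/s²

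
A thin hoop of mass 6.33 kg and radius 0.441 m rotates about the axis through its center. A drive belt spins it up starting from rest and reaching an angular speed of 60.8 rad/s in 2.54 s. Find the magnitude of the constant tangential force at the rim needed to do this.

I = MR² = (6.33)(0.441)² = 1.231 kg·m².
α = Δω/Δt = (60.8 − 0)/2.54 = 23.94 rad/s².
The required torque is τ = Iα = (1.231)(23.94) = 29.47 N·m.
A tangential force at the rim gives τ = FR, so F = τ/R = 29.47/0.441 = 66.82 N.

F ≈ 66.8 N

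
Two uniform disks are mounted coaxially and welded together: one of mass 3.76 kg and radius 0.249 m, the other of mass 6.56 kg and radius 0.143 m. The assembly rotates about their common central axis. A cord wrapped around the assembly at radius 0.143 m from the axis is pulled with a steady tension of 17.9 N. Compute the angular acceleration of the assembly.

α ≈ 13.9 rad/s²

I = ½M₁R₁² + ½M₂R₂² = ½(3.76)(0.249)² + ½(6.56)(0.143)² = 0.1836 kg·m².
τ = F r = (17.9)(0.143) = 2.560 N·m.
α = τ/I = 2.560/0.1836 = 13.94 rad/s².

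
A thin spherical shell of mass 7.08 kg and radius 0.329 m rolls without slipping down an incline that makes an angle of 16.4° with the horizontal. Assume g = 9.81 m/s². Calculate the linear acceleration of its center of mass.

Translation along the incline: Mg sinθ − f = Ma.
Rotation about the center: fR = Iα with I = (2/3)MR². No-slip gives a = αR, so f = (I/R²)a = (2/3)M a.
Substituting: Mg sinθ = (1 + 0.6667)Ma, so a = g sinθ/(1 + 0.6667) = (9.81) sin 16.4° / 1.667 = 1.662 m/s².

a ≈ 1.66 m/s²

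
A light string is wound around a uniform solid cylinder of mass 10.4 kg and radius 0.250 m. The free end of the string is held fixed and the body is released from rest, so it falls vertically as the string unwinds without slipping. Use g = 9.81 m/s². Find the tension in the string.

T ≈ 34.0 N

Translation: Mg − T = Ma. Rotation about the center: TR = Iα with I = ½MR².
With a = αR: T = (I/R²)a = (1/2)M a, so Mg = (1 + 0.5000)Ma.
a = g/(1 + 0.5000) = 9.81/1.500 = 6.540 m/s².
T = 0.5000·M·a = (0.5000)(10.4)(6.540) = 34.01 N.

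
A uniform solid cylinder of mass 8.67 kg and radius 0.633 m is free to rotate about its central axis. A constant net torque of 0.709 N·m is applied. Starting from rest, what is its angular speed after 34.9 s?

ω ≈ 14.2 rad/s

I = ½MR² = (1/2)(8.67)(0.633)² = 1.737 kg·m².
α = τ/I = 0.709/1.737 = 0.4082 rad/s².
ω = ω₀ + αt = 0 + (0.4082)(34.9) = 14.25 rad/s.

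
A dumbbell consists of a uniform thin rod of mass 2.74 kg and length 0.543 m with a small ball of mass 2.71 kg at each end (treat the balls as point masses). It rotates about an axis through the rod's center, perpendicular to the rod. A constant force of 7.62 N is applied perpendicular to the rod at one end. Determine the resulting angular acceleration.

I_rod = (1/12)ML² = (1/12)(2.74)(0.543)² = 0.06732 kg·m².
I_balls = 2·m·(L/2)² = 2(2.71)(0.2715)² = 0.3995 kg·m².
Total I = 0.4668 kg·m².
τ = F·(L/2) = (7.62)(0.272) = 2.069 N·m.
α = τ/I = 2.069/0.4668 = 4.432 rad/s².

α ≈ 4.43 rad/s²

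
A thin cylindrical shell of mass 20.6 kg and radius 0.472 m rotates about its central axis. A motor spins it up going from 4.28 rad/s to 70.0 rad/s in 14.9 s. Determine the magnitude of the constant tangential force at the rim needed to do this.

I = MR² = (20.6)(0.472)² = 4.589 kg·m².
α = Δω/Δt = (70.0 − 4.28)/14.9 = 4.411 rad/s².
The required torque is τ = Iα = (4.589)(4.411) = 20.24 N·m.
A tangential force at the rim gives τ = FR, so F = τ/R = 20.24/0.472 = 42.89 N.

F ≈ 42.9 N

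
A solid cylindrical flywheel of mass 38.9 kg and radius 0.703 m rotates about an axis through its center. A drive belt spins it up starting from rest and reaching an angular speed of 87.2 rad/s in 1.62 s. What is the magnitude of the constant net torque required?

I = ½MR² = (1/2)(38.9)(0.703)² = 9.612 kg·m².
α = Δω/Δt = (87.2 − 0)/1.62 = 53.83 rad/s².
τ = Iα = (9.612)(53.83) = 517.4 N·m.

τ ≈ 517 N·m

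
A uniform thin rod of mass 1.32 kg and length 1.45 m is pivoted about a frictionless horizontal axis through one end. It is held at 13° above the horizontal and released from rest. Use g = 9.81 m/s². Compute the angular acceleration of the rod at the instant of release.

α ≈ 9.89 rad/s²

About the pivot, I = (1/3)ML² = (1/3)(1.32)(1.45)² = 0.9251 kg·m².
The weight acts at the center, a distance L/2 = 0.7250 m from the pivot; τ = Mg(L/2) cos 13° = 9.148 N·m.
α = τ/I = 9.148/0.9251 = 9.888 rad/s².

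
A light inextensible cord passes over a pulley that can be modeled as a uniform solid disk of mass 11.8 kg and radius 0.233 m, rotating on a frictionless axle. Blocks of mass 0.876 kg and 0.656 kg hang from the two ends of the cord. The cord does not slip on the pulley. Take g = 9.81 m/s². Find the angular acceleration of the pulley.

α ≈ 1.25 rad/s²

I = ½MR² = (1/2)(11.8)(0.233)² = 0.3203 kg·m².
Heavier block: m₁g − T₁ = m₁a. Lighter block: T₂ − m₂g = m₂a.
Pulley: (T₁ − T₂)R = Iα = I(a/R), so T₁ − T₂ = (I/R²)a = (1/2)M_p a = 5.900·a.
Adding the three: (m₁ − m₂)g = (m₁ + m₂ + 5.900)a, so a = (0.876 − 0.656)(9.81)/(0.876 + 0.656 + 5.900) = 0.2904 m/s².
α = a/R = 0.2904/0.233 = 1.246 rad/s².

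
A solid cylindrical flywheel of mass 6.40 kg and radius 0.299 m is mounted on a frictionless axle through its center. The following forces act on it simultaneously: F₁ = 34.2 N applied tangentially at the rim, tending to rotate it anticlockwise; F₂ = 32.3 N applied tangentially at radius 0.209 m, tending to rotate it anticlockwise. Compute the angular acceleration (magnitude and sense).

I = ½MR² = (1/2)(6.40)(0.299)² = 0.2861 kg·m².
Taking anticlockwise as positive: τ₁ = +(34.2)(0.299) = +10.23 N·m; τ₂ = +(32.3)(0.209) = +6.751 N·m.
Net torque τ = 16.98 N·m.
α = τ/I = 16.98/0.2861 = 59.34 rad/s².

α ≈ 59.3 rad/s², anticlockwise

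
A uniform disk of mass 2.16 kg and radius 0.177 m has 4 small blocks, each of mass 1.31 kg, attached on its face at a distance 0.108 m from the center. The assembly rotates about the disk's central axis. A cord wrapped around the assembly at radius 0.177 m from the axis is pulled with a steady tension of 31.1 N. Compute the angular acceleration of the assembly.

α ≈ 58.0 rad/s²

I_disk = ½MR² = ½(2.16)(0.177)² = 0.03384 kg·m².
I_blocks = 4·m·r² = 4(1.31)(0.108)² = 0.06112 kg·m².
Total I = 0.09495 kg·m².
τ = F r = (31.1)(0.177) = 5.505 N·m.
α = τ/I = 5.505/0.09495 = 57.97 rad/s².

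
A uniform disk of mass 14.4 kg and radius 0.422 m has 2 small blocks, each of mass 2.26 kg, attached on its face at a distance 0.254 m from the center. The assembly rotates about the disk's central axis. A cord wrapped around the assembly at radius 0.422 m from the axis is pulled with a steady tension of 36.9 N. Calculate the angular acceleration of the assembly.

I_disk = ½MR² = ½(14.4)(0.422)² = 1.282 kg·m².
I_blocks = 2·m·r² = 2(2.26)(0.254)² = 0.2916 kg·m².
Total I = 1.574 kg·m².
τ = F r = (36.9)(0.422) = 15.57 N·m.
α = τ/I = 15.57/1.574 = 9.894 rad/s².

α ≈ 9.89 rad/s²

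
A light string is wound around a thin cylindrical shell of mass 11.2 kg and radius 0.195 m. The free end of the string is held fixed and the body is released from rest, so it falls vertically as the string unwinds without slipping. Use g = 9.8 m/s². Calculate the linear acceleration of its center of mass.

a ≈ 4.90 m/s²

Translation: Mg − T = Ma. Rotation about the center: TR = Iα with I = MR².
With a = αR: T = (I/R²)a = M a, so Mg = (1 + 1.000)Ma.
a = g/(1 + 1.000) = 9.8/2.000 = 4.900 m/s².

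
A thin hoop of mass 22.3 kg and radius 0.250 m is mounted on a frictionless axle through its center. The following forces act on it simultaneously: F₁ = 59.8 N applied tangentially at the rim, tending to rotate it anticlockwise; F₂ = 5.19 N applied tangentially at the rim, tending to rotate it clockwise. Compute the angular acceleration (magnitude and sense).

I = MR² = (22.3)(0.250)² = 1.394 kg·m².
Taking anticlockwise as positive: τ₁ = +(59.8)(0.250) = +14.95 N·m; τ₂ = −(5.19)(0.250) = −1.298 N·m.
Net torque τ = 13.65 N·m.
α = τ/I = 13.65/1.394 = 9.796 rad/s².

α ≈ 9.80 rad/s², anticlockwise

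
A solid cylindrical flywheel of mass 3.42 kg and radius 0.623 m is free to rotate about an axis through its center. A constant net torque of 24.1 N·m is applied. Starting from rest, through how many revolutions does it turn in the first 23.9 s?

I = ½MR² = (1/2)(3.42)(0.623)² = 0.6637 kg·m².
α = τ/I = 24.1/0.6637 = 36.31 rad/s².
θ = ½αt² = ½(36.31)(23.9)² = 10370 rad.
Revolutions = θ/(2π) = 1651.

≈ 1650 revolutions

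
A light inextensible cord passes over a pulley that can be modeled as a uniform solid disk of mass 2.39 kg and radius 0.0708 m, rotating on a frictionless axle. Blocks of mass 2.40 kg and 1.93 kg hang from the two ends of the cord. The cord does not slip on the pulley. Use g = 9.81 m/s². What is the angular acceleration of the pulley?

α ≈ 11.8 rad/s²

I = ½MR² = (1/2)(2.39)(0.0708)² = 0.005990 kg·m².
Heavier block: m₁g − T₁ = m₁a. Lighter block: T₂ − m₂g = m₂a.
Pulley: (T₁ − T₂)R = Iα = I(a/R), so T₁ − T₂ = (I/R²)a = (1/2)M_p a = 1.195·a.
Adding the three: (m₁ − m₂)g = (m₁ + m₂ + 1.195)a, so a = (2.40 − 1.93)(9.81)/(2.40 + 1.93 + 1.195) = 0.8345 m/s².
α = a/R = 0.8345/0.0708 = 11.79 rad/s².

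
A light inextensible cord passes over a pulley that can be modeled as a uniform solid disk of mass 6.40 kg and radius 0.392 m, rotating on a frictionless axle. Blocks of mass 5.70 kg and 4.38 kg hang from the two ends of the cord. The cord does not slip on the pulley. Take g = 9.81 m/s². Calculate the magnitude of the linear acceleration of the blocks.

I = ½MR² = (1/2)(6.40)(0.392)² = 0.4917 kg·m².
Heavier block: m₁g − T₁ = m₁a. Lighter block: T₂ − m₂g = m₂a.
Pulley: (T₁ − T₂)R = Iα = I(a/R), so T₁ − T₂ = (I/R²)a = (1/2)M_p a = 3.200·a.
Adding the three: (m₁ − m₂)g = (m₁ + m₂ + 3.200)a, so a = (5.70 − 4.38)(9.81)/(5.70 + 4.38 + 3.200) = 0.9751 m/s².

a ≈ 0.975 m/s²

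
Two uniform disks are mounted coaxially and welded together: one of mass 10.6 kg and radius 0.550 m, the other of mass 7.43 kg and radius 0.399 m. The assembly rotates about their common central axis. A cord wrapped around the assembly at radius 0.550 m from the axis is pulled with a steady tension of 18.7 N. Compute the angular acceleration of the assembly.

I = ½M₁R₁² + ½M₂R₂² = ½(10.6)(0.550)² + ½(7.43)(0.399)² = 2.195 kg·m².
τ = F r = (18.7)(0.550) = 10.29 N·m.
α = τ/I = 10.29/2.195 = 4.686 rad/s².

α ≈ 4.69 rad/s²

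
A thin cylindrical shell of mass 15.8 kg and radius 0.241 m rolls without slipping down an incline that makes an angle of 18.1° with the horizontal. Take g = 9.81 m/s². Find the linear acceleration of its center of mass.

Translation along the incline: Mg sinθ − f = Ma.
Rotation about the center: fR = Iα with I = MR². No-slip gives a = αR, so f = (I/R²)a = M a.
Substituting: Mg sinθ = (1 + 1.000)Ma, so a = g sinθ/(1 + 1.000) = (9.81) sin 18.1° / 2.000 = 1.524 m/s².

a ≈ 1.52 m/s²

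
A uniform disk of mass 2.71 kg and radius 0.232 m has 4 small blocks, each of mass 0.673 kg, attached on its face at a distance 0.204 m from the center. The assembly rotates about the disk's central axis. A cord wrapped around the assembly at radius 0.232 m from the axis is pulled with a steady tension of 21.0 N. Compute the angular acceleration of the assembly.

I_disk = ½MR² = ½(2.71)(0.232)² = 0.07293 kg·m².
I_blocks = 4·m·r² = 4(0.673)(0.204)² = 0.1120 kg·m².
Total I = 0.1850 kg·m².
τ = F r = (21.0)(0.232) = 4.872 N·m.
α = τ/I = 4.872/0.1850 = 26.34 rad/s².

α ≈ 26.3 rad/s²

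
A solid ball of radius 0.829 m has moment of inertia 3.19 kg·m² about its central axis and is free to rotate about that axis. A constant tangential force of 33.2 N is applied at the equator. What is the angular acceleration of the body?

α ≈ 8.63 rad/s²

τ = F R = (33.2)(0.829) = 27.52 N·m.
From τ = Iα: α = 27.52/3.190 = 8.628 rad/s².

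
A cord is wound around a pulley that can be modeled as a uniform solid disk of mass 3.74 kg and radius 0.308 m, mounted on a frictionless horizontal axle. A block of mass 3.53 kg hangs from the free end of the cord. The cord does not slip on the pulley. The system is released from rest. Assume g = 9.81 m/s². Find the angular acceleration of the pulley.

I = ½MR² = (1/2)(3.74)(0.308)² = 0.1774 kg·m².
Block: mg − T = ma. Pulley: TR = Iα. No-slip: a = αR, so T = (I/R²)a = 1.870·a.
Then mg = (m + 1.870)a, so a = (3.53)(9.81)/(3.53 + 1.870) = 6.413 m/s².
α = a/R = 6.413/0.308 = 20.82 rad/s².

α ≈ 20.8 rad/s²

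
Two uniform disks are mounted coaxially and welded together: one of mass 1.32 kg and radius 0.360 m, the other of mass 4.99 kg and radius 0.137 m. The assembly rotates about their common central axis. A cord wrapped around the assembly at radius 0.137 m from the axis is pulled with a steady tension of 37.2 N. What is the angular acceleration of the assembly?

I = ½M₁R₁² + ½M₂R₂² = ½(1.32)(0.360)² + ½(4.99)(0.137)² = 0.1324 kg·m².
τ = F r = (37.2)(0.137) = 5.096 N·m.
α = τ/I = 5.096/0.1324 = 38.50 rad/s².

α ≈ 38.5 rad/s²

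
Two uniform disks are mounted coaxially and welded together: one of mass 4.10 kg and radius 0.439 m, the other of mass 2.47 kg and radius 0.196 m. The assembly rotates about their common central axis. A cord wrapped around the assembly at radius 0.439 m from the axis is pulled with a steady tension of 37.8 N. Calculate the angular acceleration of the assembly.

α ≈ 37.5 rad/s²

I = ½M₁R₁² + ½M₂R₂² = ½(4.10)(0.439)² + ½(2.47)(0.196)² = 0.4425 kg·m².
τ = F r = (37.8)(0.439) = 16.59 N·m.
α = τ/I = 16.59/0.4425 = 37.50 rad/s².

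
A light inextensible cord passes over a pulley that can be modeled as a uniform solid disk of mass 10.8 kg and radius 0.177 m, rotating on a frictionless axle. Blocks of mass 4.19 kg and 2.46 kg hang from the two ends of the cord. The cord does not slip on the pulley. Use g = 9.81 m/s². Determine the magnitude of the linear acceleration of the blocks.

a ≈ 1.41 m/s²

I = ½MR² = (1/2)(10.8)(0.177)² = 0.1692 kg·m².
Heavier block: m₁g − T₁ = m₁a. Lighter block: T₂ − m₂g = m₂a.
Pulley: (T₁ − T₂)R = Iα = I(a/R), so T₁ − T₂ = (I/R²)a = (1/2)M_p a = 5.400·a.
Adding the three: (m₁ − m₂)g = (m₁ + m₂ + 5.400)a, so a = (4.19 − 2.46)(9.81)/(4.19 + 2.46 + 5.400) = 1.408 m/s².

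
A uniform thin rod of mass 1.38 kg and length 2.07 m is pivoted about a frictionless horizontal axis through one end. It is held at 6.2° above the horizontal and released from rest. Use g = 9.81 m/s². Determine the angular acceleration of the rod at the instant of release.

α ≈ 7.07 rad/s²

About the pivot, I = (1/3)ML² = (1/3)(1.38)(2.07)² = 1.971 kg·m².
The weight acts at the center, a distance L/2 = 1.035 m from the pivot; τ = Mg(L/2) cos 6.2° = 13.93 N·m.
α = τ/I = 13.93/1.971 = 7.067 rad/s².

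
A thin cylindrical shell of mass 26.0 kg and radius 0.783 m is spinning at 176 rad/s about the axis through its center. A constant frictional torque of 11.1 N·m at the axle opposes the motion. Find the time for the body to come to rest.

I = MR² = (26.0)(0.783)² = 15.94 kg·m².
The net torque has magnitude 11.1 N·m, opposing ω.
|α| = τ/I = 11.10/15.94 = 0.6963 rad/s² (deceleration).
0 = ω₀ − |α|t ⇒ t = ω₀/|α| = 176/0.6963 = 252.7 s.

t ≈ 253 s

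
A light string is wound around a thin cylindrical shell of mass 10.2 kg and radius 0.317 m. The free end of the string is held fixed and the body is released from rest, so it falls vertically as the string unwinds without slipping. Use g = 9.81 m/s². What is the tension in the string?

Translation: Mg − T = Ma. Rotation about the center: TR = Iα with I = MR².
With a = αR: T = (I/R²)a = M a, so Mg = (1 + 1.000)Ma.
a = g/(1 + 1.000) = 9.81/2.000 = 4.905 m/s².
T = 1.000·M·a = (1.000)(10.2)(4.905) = 50.03 N.

T ≈ 50.0 N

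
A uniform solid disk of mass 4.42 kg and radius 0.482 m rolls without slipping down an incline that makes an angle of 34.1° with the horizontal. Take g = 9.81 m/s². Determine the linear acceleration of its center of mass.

Translation along the incline: Mg sinθ − f = Ma.
Rotation about the center: fR = Iα with I = ½MR². No-slip gives a = αR, so f = (I/R²)a = (1/2)M a.
Substituting: Mg sinθ = (1 + 0.5000)Ma, so a = g sinθ/(1 + 0.5000) = (9.81) sin 34.1° / 1.500 = 3.667 m/s².

a ≈ 3.67 m/s²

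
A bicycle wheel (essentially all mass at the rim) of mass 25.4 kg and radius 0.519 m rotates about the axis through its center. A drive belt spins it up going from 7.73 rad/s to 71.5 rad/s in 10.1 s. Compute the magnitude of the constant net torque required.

I = MR² = (25.4)(0.519)² = 6.842 kg·m².
α = Δω/Δt = (71.5 − 7.73)/10.1 = 6.314 rad/s².
τ = Iα = (6.842)(6.314) = 43.20 N·m.

τ ≈ 43.2 N·m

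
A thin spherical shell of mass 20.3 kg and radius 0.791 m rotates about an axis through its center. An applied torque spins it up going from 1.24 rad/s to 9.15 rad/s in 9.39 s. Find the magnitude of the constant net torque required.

I = (2/3)MR² = (2/3)(20.3)(0.791)² = 8.468 kg·m².
α = Δω/Δt = (9.15 − 1.24)/9.39 = 0.8424 rad/s².
τ = Iα = (8.468)(0.8424) = 7.133 N·m.

τ ≈ 7.13 N·m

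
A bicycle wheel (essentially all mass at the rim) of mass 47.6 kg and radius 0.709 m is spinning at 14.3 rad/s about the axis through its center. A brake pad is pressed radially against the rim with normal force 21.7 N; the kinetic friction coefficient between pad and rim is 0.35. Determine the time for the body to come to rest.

t ≈ 63.5 s

I = MR² = (47.6)(0.709)² = 23.93 kg·m².
Friction force f = μN = (0.35)(21.7) = 7.595 N at the rim; torque magnitude τ = fR = 5.385 N·m, opposing ω.
|α| = τ/I = 5.385/23.93 = 0.2250 rad/s² (deceleration).
0 = ω₀ − |α|t ⇒ t = ω₀/|α| = 14.3/0.2250 = 63.54 s.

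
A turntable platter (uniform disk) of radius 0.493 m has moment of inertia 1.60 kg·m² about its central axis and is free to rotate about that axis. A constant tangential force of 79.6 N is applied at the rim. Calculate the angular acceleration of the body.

τ = F R = (79.6)(0.493) = 39.24 N·m.
Newton's second law for rotation, τ = Iα, gives α = τ/I = 39.24/1.600 = 24.53 rad/s².

α ≈ 24.5 rad/s²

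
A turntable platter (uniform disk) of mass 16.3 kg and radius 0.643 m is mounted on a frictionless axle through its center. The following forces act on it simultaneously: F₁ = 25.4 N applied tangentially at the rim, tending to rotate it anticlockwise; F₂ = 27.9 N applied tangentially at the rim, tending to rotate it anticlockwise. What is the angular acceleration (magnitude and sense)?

I = ½MR² = (1/2)(16.3)(0.643)² = 3.370 kg·m².
Taking anticlockwise as positive: τ₁ = +(25.4)(0.643) = +16.33 N·m; τ₂ = +(27.9)(0.643) = +17.94 N·m.
Net torque τ = 34.27 N·m.
α = τ/I = 34.27/3.370 = 10.17 rad/s².

α ≈ 10.2 rad/s², anticlockwise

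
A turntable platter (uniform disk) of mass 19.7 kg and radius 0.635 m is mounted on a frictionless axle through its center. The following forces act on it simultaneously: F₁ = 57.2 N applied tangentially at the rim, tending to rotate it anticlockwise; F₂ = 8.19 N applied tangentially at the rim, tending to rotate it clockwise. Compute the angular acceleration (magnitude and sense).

α ≈ 7.84 rad/s², anticlockwise

I = ½MR² = (1/2)(19.7)(0.635)² = 3.972 kg·m².
Taking anticlockwise as positive: τ₁ = +(57.2)(0.635) = +36.32 N·m; τ₂ = −(8.19)(0.635) = −5.201 N·m.
Net torque τ = 31.12 N·m.
α = τ/I = 31.12/3.972 = 7.836 rad/s².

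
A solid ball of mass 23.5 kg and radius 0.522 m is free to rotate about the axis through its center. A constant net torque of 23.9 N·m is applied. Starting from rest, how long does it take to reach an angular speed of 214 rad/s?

I = (2/5)MR² = (2/5)(23.5)(0.522)² = 2.561 kg·m².
α = τ/I = 23.9/2.561 = 9.331 rad/s².
ω = αt ⇒ t = ω/α = 214/9.331 = 22.93 s.

t ≈ 22.9 s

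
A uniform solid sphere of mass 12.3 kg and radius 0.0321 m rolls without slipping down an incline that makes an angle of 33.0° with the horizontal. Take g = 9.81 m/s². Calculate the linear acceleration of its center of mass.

a ≈ 3.82 m/s²

Translation along the incline: Mg sinθ − f = Ma.
Rotation about the center: fR = Iα with I = (2/5)MR². No-slip gives a = αR, so f = (I/R²)a = (2/5)M a.
Substituting: Mg sinθ = (1 + 0.4000)Ma, so a = g sinθ/(1 + 0.4000) = (9.81) sin 33.0° / 1.400 = 3.816 m/s².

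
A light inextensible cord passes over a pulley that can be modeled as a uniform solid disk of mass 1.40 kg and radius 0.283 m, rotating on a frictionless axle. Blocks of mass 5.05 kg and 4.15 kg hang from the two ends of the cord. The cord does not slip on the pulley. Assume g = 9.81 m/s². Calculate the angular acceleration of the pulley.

α ≈ 3.15 rad/s²

I = ½MR² = (1/2)(1.40)(0.283)² = 0.05606 kg·m².
Heavier block: m₁g − T₁ = m₁a. Lighter block: T₂ − m₂g = m₂a.
Pulley: (T₁ − T₂)R = Iα = I(a/R), so T₁ − T₂ = (I/R²)a = (1/2)M_p a = 0.7000·a.
Adding the three: (m₁ − m₂)g = (m₁ + m₂ + 0.7000)a, so a = (5.05 − 4.15)(9.81)/(5.05 + 4.15 + 0.7000) = 0.8918 m/s².
α = a/R = 0.8918/0.283 = 3.151 rad/s².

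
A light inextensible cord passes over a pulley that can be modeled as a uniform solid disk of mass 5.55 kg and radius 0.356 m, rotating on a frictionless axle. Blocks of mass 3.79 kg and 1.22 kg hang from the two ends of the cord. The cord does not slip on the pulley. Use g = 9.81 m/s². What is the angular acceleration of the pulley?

α ≈ 9.10 rad/s²

I = ½MR² = (1/2)(5.55)(0.356)² = 0.3517 kg·m².
Heavier block: m₁g − T₁ = m₁a. Lighter block: T₂ − m₂g = m₂a.
Pulley: (T₁ − T₂)R = Iα = I(a/R), so T₁ − T₂ = (I/R²)a = (1/2)M_p a = 2.775·a.
Adding the three: (m₁ − m₂)g = (m₁ + m₂ + 2.775)a, so a = (3.79 − 1.22)(9.81)/(3.79 + 1.22 + 2.775) = 3.238 m/s².
α = a/R = 3.238/0.356 = 9.097 rad/s².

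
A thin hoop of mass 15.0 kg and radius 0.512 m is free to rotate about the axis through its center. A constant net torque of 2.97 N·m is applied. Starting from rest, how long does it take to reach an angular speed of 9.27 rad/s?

I = MR² = (15.0)(0.512)² = 3.932 kg·m².
α = τ/I = 2.97/3.932 = 0.7553 rad/s².
ω = αt ⇒ t = ω/α = 9.27/0.7553 = 12.27 s.

t ≈ 12.3 s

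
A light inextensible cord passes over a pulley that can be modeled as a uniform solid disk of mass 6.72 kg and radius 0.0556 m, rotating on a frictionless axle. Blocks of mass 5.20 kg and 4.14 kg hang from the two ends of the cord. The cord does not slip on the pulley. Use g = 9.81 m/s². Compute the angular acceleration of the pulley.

I = ½MR² = (1/2)(6.72)(0.0556)² = 0.01039 kg·m².
Heavier block: m₁g − T₁ = m₁a. Lighter block: T₂ − m₂g = m₂a.
Pulley: (T₁ − T₂)R = Iα = I(a/R), so T₁ − T₂ = (I/R²)a = (1/2)M_p a = 3.360·a.
Adding the three: (m₁ − m₂)g = (m₁ + m₂ + 3.360)a, so a = (5.20 − 4.14)(9.81)/(5.20 + 4.14 + 3.360) = 0.8188 m/s².
α = a/R = 0.8188/0.0556 = 14.73 rad/s².

α ≈ 14.7 rad/s²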